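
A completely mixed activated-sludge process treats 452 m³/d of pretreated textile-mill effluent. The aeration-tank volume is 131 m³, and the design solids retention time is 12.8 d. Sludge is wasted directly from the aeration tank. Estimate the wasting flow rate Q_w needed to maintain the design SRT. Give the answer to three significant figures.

For wasting at MLVSS concentration, Q_w = V/θ_c = 131.0/12.8 = 10.23 m³/d.

Q_w ≈ 10.2 m³/d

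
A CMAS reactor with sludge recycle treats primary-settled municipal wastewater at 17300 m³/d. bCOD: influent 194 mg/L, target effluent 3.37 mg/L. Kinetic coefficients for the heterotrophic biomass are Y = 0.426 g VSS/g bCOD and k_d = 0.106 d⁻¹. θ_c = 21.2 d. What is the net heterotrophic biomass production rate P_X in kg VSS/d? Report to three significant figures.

Y_obs = Y / (1 + k_d θ_c) = 0.426 / (1 + 0.106 × 21.2) = 0.426 / 3.247 = 0.1312.
ΔS = 194 − 3.37 = 190.6 mg/L, so the substrate removal rate is 17300 × 190.6/1000 = 3298 kg bCOD/d.
So the net sludge growth is P_X = 0.1312 × 3298 = 432.7 kg VSS/d.

P_X ≈ 433 kg VSS/d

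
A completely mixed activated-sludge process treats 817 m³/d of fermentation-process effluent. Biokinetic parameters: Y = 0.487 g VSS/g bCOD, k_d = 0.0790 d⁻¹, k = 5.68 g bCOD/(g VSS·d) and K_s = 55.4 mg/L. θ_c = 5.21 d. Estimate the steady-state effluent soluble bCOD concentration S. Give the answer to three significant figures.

From the Monod/SRT balance for a CMAS, S = K_s·(1+k_d θ_c)/[θ_c·(Y k − k_d) − 1] = 55.4 × (1 + 0.0790 × 5.21) / [5.21 × (0.487 × 5.68 − 0.0790) − 1] = 78.20 / 13.00 = 6.015 mg/L.

S ≈ 6.02 mg/L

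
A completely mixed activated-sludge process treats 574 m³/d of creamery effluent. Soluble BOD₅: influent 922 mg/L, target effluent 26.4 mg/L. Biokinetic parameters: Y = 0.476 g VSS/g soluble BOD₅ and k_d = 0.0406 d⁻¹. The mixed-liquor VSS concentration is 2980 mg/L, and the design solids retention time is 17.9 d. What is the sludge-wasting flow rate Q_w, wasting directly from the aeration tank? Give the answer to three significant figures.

Q_w ≈ 47.6 m³/d

From the SRT design equation V = Y Q (S₀−S) θ_c / [X (1 + k_d θ_c)] = 0.476 × 574 × (922 − 26.4) × 17.9 / [2980 × (1 + 0.0406 × 17.9)] = 4.38×10^6 / 5146 = 851.2 m³.
For wasting at MLVSS concentration, Q_w = V/θ_c = 851.2/17.9 = 47.55 m³/d.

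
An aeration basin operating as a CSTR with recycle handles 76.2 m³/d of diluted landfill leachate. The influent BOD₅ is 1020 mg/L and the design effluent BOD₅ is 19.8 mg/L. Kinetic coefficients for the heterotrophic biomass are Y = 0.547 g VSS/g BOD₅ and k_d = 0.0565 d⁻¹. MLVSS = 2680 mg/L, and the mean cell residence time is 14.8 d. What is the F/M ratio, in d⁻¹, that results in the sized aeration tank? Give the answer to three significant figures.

Rearranging the biomass balance for a CMAS with decay, V = Y·Q·ΔS·θ_c / [X·(1+k_d θ_c)] = 0.547 × 76.2 × (1020 − 19.8) × 14.8 / [2680 × (1 + 0.0565 × 14.8)] = 6.17×10^5 / 4921 = 125.4 m³.
Food-to-microorganism ratio F/M = Q S₀ / (V X) = 76.2 × 1020 / (125.4 × 2680) = 0.2313 d⁻¹.

F/M ≈ 0.231 d⁻¹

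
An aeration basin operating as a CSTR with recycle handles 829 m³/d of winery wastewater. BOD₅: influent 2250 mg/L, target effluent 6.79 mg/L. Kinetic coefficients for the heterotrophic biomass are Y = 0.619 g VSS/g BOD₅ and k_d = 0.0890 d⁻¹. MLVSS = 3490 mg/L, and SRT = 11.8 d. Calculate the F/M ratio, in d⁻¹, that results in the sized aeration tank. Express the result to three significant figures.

F/M ≈ 0.282 d⁻¹

From the SRT design equation V = Y Q (S₀−S) θ_c / [X (1 + k_d θ_c)] = 0.619 × 829 × (2250 − 6.79) × 11.8 / [3490 × (1 + 0.0890 × 11.8)] = 1.36×10^7 / 7155 = 1898 m³.
Food-to-microorganism ratio F/M = Q S₀ / (V X) = 829 × 2250 / (1898 × 3490) = 0.2815 d⁻¹.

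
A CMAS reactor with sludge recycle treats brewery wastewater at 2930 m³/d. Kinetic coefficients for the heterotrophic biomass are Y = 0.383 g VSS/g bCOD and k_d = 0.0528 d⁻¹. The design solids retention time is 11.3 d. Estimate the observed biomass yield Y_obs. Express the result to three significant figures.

The observed yield is Y_obs = Y/(1 + k_d·θ_c) = 0.383 / (1 + 0.0528 × 11.3) = 0.383 / 1.597 = 0.2399 g VSS per g bCOD removed.

Y_obs ≈ 0.240 g VSS/g bCOD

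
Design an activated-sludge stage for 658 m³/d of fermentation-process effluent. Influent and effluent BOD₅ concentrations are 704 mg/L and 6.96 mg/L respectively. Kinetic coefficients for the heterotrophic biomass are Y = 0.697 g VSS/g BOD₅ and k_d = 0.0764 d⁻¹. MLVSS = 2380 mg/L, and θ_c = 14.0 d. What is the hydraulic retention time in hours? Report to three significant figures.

Rearranging the biomass balance for a CMAS with decay, V = Y·Q·ΔS·θ_c / [X·(1+k_d θ_c)] = 0.697 × 658 × (704 − 6.96) × 14.0 / [2380 × (1 + 0.0764 × 14.0)] = 4.48×10^6 / 4926 = 908.6 m³.
τ = V/Q = 908.6/658 = 1.381 d, or 33.14 h.

τ ≈ 33.1 h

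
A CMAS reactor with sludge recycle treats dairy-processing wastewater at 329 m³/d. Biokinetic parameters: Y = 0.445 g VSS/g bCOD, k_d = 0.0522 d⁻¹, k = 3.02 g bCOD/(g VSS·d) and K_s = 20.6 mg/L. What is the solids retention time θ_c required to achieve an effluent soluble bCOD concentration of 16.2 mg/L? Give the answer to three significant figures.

θ_c ≈ 1.85 d

Specific growth rate at S = 16.2 mg/L: μ = YkS/(K_s+S) = 0.445·3.02·16.2/(20.6+16.2) = 0.5916 d⁻¹.
Then 1/θ_c = μ − k_d = 0.5916 − 0.0522 = 0.5394 d⁻¹, giving θ_c = 1.854 d.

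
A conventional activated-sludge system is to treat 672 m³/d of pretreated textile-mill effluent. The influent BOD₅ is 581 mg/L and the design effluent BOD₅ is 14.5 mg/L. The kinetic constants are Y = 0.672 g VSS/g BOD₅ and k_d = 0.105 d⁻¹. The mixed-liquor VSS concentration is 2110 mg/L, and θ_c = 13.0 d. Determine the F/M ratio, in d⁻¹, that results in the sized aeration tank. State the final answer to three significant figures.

F/M ≈ 0.278 d⁻¹

Steady-state biomass mass balance: V·X·(1 + k_d·θ_c) = Y·Q·(S₀ − S)·θ_c, so V = 0.672 × 672 × (581 − 14.5) × 13.0 / [2110 × (1 + 0.105 × 13.0)] = 3.33×10^6 / 4990 = 666.5 m³.
F/M = applied load / biomass = Q·S₀/(V·X) = 672 × 581 / (666.5 × 2110) = 0.2776 d⁻¹.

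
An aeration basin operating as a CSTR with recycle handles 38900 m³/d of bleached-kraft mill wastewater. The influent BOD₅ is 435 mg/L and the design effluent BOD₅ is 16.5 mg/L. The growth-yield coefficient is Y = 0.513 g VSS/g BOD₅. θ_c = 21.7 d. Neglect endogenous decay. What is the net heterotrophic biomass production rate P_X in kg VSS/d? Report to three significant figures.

P_X ≈ 8350 kg VSS/d

Since k_d ≈ 0, Y_obs = Y = 0.513 g VSS/g BOD₅.
Mass of BOD₅ removed per day: Q(S₀ − S) = 38900 × 418.5 g/m³ = 16280 kg/d.
P_X = Y_obs · Q(S₀ − S) = 0.5130 × 16280 = 8351 kg VSS/d.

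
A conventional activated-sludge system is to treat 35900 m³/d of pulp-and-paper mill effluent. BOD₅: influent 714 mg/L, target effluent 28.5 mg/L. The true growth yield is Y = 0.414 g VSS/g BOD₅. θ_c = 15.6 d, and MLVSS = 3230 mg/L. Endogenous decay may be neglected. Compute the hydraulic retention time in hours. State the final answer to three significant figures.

With k_d = 0 the design equation reduces to V = Y Q (S₀−S) θ_c / X = 0.414 × 35900 × (714 − 28.5) × 15.6 / 3230 = 49207 m³.
HRT = V/Q = 49207 m³ / 35900 m³·d⁻¹ = 1.371 d × 24 = 32.90 h.

τ ≈ 32.9 h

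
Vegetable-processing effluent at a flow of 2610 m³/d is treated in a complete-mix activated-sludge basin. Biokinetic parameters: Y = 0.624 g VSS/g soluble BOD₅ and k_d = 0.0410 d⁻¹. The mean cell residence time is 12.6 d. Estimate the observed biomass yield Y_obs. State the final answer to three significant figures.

Observed yield with endogenous decay: Y_obs = Y / (1 + k_d·θ_c) = 0.624 / (1 + 0.0410 × 12.6) = 0.624 / 1.517 = 0.4114 g VSS/g soluble BOD₅.

Y_obs ≈ 0.411 g VSS/g soluble BOD₅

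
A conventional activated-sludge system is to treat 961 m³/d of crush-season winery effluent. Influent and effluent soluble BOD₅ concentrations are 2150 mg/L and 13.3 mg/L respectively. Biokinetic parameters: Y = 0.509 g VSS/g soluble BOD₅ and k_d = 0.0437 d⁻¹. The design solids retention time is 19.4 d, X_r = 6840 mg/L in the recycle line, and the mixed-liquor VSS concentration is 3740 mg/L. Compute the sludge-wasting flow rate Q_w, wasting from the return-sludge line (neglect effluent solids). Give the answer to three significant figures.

Q_w ≈ 82.7 m³/d

From the SRT design equation V = Y Q (S₀−S) θ_c / [X (1 + k_d θ_c)] = 0.509 × 961 × (2150 − 13.3) × 19.4 / [3740 × (1 + 0.0437 × 19.4)] = 2.03×10^7 / 6911 = 2934 m³.
θ_c = V·X/(Q_w·X_r) when wasting from the recycle, so Q_w = V·X/(θ_c·X_r) = 2934 × 3740 / (19.4 × 6840) = 82.69 m³/d.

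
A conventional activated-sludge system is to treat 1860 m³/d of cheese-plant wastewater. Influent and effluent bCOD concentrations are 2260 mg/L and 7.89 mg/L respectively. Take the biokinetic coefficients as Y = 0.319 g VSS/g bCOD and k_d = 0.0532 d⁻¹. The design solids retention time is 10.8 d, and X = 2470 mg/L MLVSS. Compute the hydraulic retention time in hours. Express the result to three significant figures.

From the SRT design equation V = Y Q (S₀−S) θ_c / [X (1 + k_d θ_c)] = 0.319 × 1860 × (2260 − 7.89) × 10.8 / [2470 × (1 + 0.0532 × 10.8)] = 1.44×10^7 / 3889 = 3711 m³.
τ = V/Q = 3711/1860 = 1.995 d, or 47.88 h.

τ ≈ 47.9 h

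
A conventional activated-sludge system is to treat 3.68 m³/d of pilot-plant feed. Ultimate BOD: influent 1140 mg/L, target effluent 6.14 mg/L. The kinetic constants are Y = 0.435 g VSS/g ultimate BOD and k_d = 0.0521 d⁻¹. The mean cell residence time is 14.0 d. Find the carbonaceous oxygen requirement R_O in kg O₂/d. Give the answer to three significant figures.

R_O ≈ 2.68 kg O₂/d

The observed yield is Y_obs = Y/(1 + k_d·θ_c) = 0.435 / (1 + 0.0521 × 14.0) = 0.435 / 1.729 = 0.2515 g VSS per g ultimate BOD removed.
Substrate removed = Q·(S₀ − S) = 3.68 m³/d × (1140 − 6.14) g/m³ = 4.17×10^3 g/d = 4.173 kg/d.
Net sludge production P_X = 0.2515 × 4.173 = 1.050 kg VSS/d.
R_O = Q·(S₀ − S) − 1.42·P_X = 4.173 − 1.42 × 1.050 = 2.682 kg O₂/d.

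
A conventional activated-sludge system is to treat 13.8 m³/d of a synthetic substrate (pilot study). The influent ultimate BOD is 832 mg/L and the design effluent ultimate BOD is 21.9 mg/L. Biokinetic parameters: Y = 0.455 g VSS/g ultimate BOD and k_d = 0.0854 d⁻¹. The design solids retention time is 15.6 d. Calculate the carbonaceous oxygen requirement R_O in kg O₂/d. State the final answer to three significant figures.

R_O ≈ 8.08 kg O₂/d

Y_obs = Y / (1 + k_d θ_c) = 0.455 / (1 + 0.0854 × 15.6) = 0.455 / 2.332 = 0.1951.
ΔS = 832 − 21.9 = 810.1 mg/L, so the substrate removal rate is 13.8 × 810.1/1000 = 11.18 kg ultimate BOD/d.
Biomass synthesised: P_X = Y_obs × 11.18 = 2.181 kg VSS/d.
R_O = Q·(S₀ − S) − 1.42·P_X = 11.18 − 1.42 × 2.181 = 8.082 kg O₂/d.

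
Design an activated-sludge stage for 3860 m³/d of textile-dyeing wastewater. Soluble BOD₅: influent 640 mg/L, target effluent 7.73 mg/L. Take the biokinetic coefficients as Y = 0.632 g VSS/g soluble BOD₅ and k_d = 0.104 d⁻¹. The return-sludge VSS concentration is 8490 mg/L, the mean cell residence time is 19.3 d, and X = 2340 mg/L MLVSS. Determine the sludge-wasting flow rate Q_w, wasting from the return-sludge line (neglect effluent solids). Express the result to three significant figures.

Rearranging the biomass balance for a CMAS with decay, V = Y·Q·ΔS·θ_c / [X·(1+k_d θ_c)] = 0.632 × 3860 × (640 − 7.73) × 19.3 / [2340 × (1 + 0.104 × 19.3)] = 2.98×10^7 / 7037 = 4230 m³.
Q_w = (V·X)/(θ_c X_r) = 4230 × 2340 / (19.3 × 8490) = 60.41 m³/d.

Q_w ≈ 60.4 m³/d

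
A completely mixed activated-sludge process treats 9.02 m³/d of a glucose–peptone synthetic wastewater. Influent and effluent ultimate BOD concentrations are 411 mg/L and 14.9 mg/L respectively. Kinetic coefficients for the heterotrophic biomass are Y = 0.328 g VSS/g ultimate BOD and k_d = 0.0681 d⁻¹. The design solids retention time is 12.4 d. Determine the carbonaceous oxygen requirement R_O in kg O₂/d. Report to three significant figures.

R_O ≈ 2.67 kg O₂/d

Observed yield with endogenous decay: Y_obs = Y / (1 + k_d·θ_c) = 0.328 / (1 + 0.0681 × 12.4) = 0.328 / 1.844 = 0.1778 g VSS/g ultimate BOD.
Mass of ultimate BOD removed per day: Q(S₀ − S) = 9.02 × 396.1 g/m³ = 3.573 kg/d.
Biomass synthesised: P_X = Y_obs × 3.573 = 0.6354 kg VSS/d.
R_O = Q·ΔS − 1.42 P_X = 3.573 − 0.9022 = 2.671 kg O₂/d.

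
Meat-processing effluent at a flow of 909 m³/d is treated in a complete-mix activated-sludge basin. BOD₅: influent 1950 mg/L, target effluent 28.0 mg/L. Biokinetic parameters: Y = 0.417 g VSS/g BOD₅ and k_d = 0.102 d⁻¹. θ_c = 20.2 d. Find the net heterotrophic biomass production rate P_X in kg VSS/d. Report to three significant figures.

Correct the yield for decay: Y_obs = Y/(1 + k_d θ_c) = 0.417 / (1 + 0.102 × 20.2) = 0.417 / 3.060 = 0.1363.
ΔS = 1950 − 28.0 = 1922 mg/L, so the substrate removal rate is 909 × 1922/1000 = 1747 kg BOD₅/d.
So the net sludge growth is P_X = 0.1363 × 1747 = 238.1 kg VSS/d.

P_X ≈ 238 kg VSS/d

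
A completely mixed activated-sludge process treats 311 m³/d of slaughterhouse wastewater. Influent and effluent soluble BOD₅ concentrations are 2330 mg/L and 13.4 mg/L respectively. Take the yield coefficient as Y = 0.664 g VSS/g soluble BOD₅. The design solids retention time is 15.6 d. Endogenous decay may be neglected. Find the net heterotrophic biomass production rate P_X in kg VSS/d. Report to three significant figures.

No decay correction is needed, so Y_obs = Y = 0.664.
Mass of soluble BOD₅ removed per day: Q(S₀ − S) = 311 × 2317 g/m³ = 720.5 kg/d.
P_X = Y_obs · Q(S₀ − S) = 0.6640 × 720.5 = 478.4 kg VSS/d.

P_X ≈ 478 kg VSS/d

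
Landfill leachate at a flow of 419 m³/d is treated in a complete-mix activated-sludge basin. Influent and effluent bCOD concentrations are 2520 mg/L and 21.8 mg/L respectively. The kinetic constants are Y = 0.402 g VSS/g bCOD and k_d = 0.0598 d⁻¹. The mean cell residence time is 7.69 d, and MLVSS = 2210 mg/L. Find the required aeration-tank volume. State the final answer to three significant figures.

V ≈ 1000 m³

From the SRT design equation V = Y Q (S₀−S) θ_c / [X (1 + k_d θ_c)] = 0.402 × 419 × (2520 − 21.8) × 7.69 / [2210 × (1 + 0.0598 × 7.69)] = 3.24×10^6 / 3226 = 1003 m³.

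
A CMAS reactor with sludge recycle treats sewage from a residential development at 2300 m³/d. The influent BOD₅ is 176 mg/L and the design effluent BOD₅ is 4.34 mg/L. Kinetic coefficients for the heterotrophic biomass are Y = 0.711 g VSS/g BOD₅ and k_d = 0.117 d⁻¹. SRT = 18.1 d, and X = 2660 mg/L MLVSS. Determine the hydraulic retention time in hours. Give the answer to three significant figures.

From the SRT design equation V = Y Q (S₀−S) θ_c / [X (1 + k_d θ_c)] = 0.711 × 2300 × (176 − 4.34) × 18.1 / [2660 × (1 + 0.117 × 18.1)] = 5.08×10^6 / 8293 = 612.7 m³.
HRT = V/Q = 612.7 m³ / 2300 m³·d⁻¹ = 0.2664 d × 24 = 6.393 h.

τ ≈ 6.39 h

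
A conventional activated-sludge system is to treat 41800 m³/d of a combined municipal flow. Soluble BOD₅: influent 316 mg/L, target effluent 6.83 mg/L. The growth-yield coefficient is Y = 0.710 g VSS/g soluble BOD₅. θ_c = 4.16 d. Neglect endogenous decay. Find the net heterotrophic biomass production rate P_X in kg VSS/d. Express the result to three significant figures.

P_X ≈ 9180 kg VSS/d

With endogenous decay neglected, the observed yield equals the true yield: Y_obs = Y = 0.710 g VSS/g soluble BOD₅.
Substrate removed = Q·(S₀ − S) = 41800 m³/d × (316 − 6.83) g/m³ = 1.29×10^7 g/d = 12923 kg/d.
P_X = Y_obs · Q(S₀ − S) = 0.7100 × 12923 = 9176 kg VSS/d.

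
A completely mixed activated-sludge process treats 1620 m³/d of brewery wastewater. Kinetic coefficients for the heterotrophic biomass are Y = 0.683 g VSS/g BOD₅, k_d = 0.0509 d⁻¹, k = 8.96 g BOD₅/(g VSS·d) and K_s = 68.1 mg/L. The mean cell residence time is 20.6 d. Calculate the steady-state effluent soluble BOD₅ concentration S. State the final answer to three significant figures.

For a completely mixed reactor with recycle the Lawrence–McCarty relation gives S = K_s·(1 + k_d·θ_c) / [θ_c·(Y·k − k_d) − 1] = 68.1 × (1 + 0.0509 × 20.6) / [20.6 × (0.683 × 8.96 − 0.0509) − 1] = 139.5 / 124.0 = 1.125 mg/L.

S ≈ 1.12 mg/L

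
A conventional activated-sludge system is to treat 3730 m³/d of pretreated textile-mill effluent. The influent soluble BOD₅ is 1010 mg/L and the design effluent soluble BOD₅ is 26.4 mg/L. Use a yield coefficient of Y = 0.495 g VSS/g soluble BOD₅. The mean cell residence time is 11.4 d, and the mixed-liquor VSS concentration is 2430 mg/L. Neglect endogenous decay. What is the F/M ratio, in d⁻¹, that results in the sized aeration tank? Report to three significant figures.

F/M ≈ 0.182 d⁻¹

V·X = Y·Q·ΔS·θ_c gives V = 0.495 × 3730 × (1010 − 26.4) × 11.4 / 2430 = 8520 m³.
F/M = Q·S₀ / (V·X) = 3730 × 1010 / (8520 × 2430) = 0.1820 g soluble BOD₅·(g VSS·d)⁻¹.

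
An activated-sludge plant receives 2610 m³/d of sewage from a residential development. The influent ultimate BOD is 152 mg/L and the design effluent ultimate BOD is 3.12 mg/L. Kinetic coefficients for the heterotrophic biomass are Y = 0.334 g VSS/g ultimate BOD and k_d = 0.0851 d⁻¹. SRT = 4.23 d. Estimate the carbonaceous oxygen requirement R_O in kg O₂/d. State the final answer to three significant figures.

Y_obs = Y / (1 + k_d θ_c) = 0.334 / (1 + 0.0851 × 4.23) = 0.334 / 1.360 = 0.2456.
Mass of ultimate BOD removed per day: Q(S₀ − S) = 2610 × 148.9 g/m³ = 388.6 kg/d.
P_X = Y_obs·Q·(S₀ − S) = 0.2456 × 388.6 = 95.43 kg VSS/d.
R_O = Q·ΔS − 1.42 P_X = 388.6 − 135.5 = 253.1 kg O₂/d.

R_O ≈ 253 kg O₂/d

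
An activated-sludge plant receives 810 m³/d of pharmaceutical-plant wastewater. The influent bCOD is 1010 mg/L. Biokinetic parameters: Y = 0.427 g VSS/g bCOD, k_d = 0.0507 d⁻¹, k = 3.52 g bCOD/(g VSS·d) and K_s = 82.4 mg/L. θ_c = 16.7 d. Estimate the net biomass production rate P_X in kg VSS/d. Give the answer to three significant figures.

From the Monod/SRT balance for a CMAS, S = K_s·(1+k_d θ_c)/[θ_c·(Y k − k_d) − 1] = 82.4 × (1 + 0.0507 × 16.7) / [16.7 × (0.427 × 3.52 − 0.0507) − 1] = 152.2 / 23.25 = 6.544 mg/L.
Correct the yield for decay: Y_obs = Y/(1 + k_d θ_c) = 0.427 / (1 + 0.0507 × 16.7) = 0.427 / 1.847 = 0.2312.
Q·(S₀ − S) = 810 × (1010 − 6.54) × 10⁻³ = 812.8 kg/d removed.
So the net sludge growth is P_X = 0.2312 × 812.8 = 187.9 kg VSS/d.

P_X ≈ 188 kg VSS/d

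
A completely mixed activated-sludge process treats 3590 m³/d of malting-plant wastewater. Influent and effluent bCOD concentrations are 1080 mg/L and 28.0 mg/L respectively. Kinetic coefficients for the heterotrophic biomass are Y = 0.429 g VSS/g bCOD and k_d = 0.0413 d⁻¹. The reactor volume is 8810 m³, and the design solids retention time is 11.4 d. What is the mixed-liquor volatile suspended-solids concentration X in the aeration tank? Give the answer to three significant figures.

X ≈ 1430 mg/L

X = Y·Q·ΔS·θ_c / [V·(1 + k_d θ_c)] = 0.429 × 3590 × (1080 − 28.0) × 11.4 / [8810 × (1 + 0.0413 × 11.4)] = 1425 mg/L.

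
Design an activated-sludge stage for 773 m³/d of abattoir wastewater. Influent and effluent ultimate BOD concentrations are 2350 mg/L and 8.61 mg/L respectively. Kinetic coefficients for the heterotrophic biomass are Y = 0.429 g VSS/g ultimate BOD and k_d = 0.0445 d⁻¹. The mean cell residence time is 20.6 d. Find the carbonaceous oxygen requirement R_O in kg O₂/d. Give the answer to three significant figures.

R_O ≈ 1230 kg O₂/d

Y_obs = Y / (1 + k_d θ_c) = 0.429 / (1 + 0.0445 × 20.6) = 0.429 / 1.917 = 0.2238.
ΔS = 2350 − 8.61 = 2341 mg/L, so the substrate removal rate is 773 × 2341/1000 = 1810 kg ultimate BOD/d.
Net sludge production P_X = 0.2238 × 1810 = 405.1 kg VSS/d.
R_O = Q·ΔS − 1.42 P_X = 1810 − 575.2 = 1235 kg O₂/d.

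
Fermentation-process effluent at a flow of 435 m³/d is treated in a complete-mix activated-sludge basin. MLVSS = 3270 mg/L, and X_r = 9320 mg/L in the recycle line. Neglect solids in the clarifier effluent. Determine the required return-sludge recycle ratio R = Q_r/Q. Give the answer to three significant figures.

Solids balance on the clarifier gives (1+R)X = R·X_r, so R = X/(X_r − X) = 3270 / (9320 − 3270) = 0.5405.

R ≈ 0.540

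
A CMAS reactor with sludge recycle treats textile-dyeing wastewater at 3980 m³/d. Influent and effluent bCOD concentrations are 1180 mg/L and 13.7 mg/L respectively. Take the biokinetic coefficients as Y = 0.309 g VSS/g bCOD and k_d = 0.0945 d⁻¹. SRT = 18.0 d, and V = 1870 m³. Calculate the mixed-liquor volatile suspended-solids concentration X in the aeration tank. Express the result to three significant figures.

X ≈ 5110 mg/L

Solving the biomass balance for X: X = Y Q (S₀−S) θ_c / [V (1+k_d θ_c)] = 0.309 × 3980 × (1180 − 13.7) × 18.0 / [1870 × (1 + 0.0945 × 18.0)] = 5112 mg/L.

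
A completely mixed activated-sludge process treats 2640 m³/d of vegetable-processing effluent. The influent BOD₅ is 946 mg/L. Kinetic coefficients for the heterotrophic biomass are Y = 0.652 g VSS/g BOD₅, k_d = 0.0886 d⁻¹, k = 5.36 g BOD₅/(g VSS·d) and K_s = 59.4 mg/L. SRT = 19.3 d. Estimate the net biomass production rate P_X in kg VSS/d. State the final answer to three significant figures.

From the Monod/SRT balance for a CMAS, S = K_s·(1+k_d θ_c)/[θ_c·(Y k − k_d) − 1] = 59.4 × (1 + 0.0886 × 19.3) / [19.3 × (0.652 × 5.36 − 0.0886) − 1] = 161.0 / 64.74 = 2.487 mg/L.
Observed yield with endogenous decay: Y_obs = Y / (1 + k_d·θ_c) = 0.652 / (1 + 0.0886 × 19.3) = 0.652 / 2.710 = 0.2406 g VSS/g BOD₅.
Substrate removed = Q·(S₀ − S) = 2640 m³/d × (946 − 2.49) g/m³ = 2.49×10^6 g/d = 2491 kg/d.
So the net sludge growth is P_X = 0.2406 × 2491 = 599.3 kg VSS/d.

P_X ≈ 599 kg VSS/d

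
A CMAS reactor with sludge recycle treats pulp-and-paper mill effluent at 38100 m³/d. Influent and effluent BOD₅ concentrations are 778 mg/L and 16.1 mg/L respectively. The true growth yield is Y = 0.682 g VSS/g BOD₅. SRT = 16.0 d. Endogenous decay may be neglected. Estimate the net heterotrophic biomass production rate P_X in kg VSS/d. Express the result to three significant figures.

P_X ≈ 19800 kg VSS/d

With endogenous decay neglected, the observed yield equals the true yield: Y_obs = Y = 0.682 g VSS/g BOD₅.
Mass of BOD₅ removed per day: Q(S₀ − S) = 38100 × 761.9 g/m³ = 29028 kg/d.
So the net sludge growth is P_X = 0.6820 × 29028 = 19797 kg VSS/d.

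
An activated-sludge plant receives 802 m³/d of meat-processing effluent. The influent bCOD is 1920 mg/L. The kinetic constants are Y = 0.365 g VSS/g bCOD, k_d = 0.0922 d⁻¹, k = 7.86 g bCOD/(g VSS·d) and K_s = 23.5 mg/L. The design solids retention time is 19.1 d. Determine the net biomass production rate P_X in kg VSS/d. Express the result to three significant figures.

From the Monod/SRT balance for a CMAS, S = K_s·(1+k_d θ_c)/[θ_c·(Y k − k_d) − 1] = 23.5 × (1 + 0.0922 × 19.1) / [19.1 × (0.365 × 7.86 − 0.0922) − 1] = 64.88 / 52.03 = 1.247 mg/L.
The observed yield is Y_obs = Y/(1 + k_d·θ_c) = 0.365 / (1 + 0.0922 × 19.1) = 0.365 / 2.761 = 0.1322 g VSS per g bCOD removed.
ΔS = 1920 − 1.25 = 1919 mg/L, so the substrate removal rate is 802 × 1919/1000 = 1539 kg bCOD/d.
Biomass produced: P_X = Y_obs·Q·ΔS = 0.1322 × 1539 ≈ 203.4 kg VSS/d.

P_X ≈ 203 kg VSS/d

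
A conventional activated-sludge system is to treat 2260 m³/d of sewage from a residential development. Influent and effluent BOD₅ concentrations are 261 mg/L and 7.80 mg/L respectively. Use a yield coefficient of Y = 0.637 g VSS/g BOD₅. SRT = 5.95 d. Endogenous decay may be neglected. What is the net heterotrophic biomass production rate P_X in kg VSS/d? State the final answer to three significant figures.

No decay correction is needed, so Y_obs = Y = 0.637.
ΔS = 261 − 7.80 = 253.2 mg/L, so the substrate removal rate is 2260 × 253.2/1000 = 572.2 kg BOD₅/d.
P_X = Y_obs · Q(S₀ − S) = 0.6370 × 572.2 = 364.5 kg VSS/d.

P_X ≈ 365 kg VSS/d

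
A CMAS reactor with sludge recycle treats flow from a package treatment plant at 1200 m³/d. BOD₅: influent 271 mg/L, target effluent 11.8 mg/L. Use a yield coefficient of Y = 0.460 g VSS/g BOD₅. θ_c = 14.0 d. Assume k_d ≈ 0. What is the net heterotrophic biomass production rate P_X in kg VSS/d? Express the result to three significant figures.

P_X ≈ 143 kg VSS/d

Since k_d ≈ 0, Y_obs = Y = 0.460 g VSS/g BOD₅.
Substrate removed = Q·(S₀ − S) = 1200 m³/d × (271 − 11.8) g/m³ = 3.11×10^5 g/d = 311.0 kg/d.
So the net sludge growth is P_X = 0.4600 × 311.0 = 143.1 kg VSS/d.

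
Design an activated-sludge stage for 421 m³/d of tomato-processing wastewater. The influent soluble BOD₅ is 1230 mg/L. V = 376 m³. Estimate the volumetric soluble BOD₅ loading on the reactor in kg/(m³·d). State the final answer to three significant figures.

L_v ≈ 1.38 kg soluble BOD₅/(m³·d)

L_v = Q S₀ / V = 421 × 1230 × 10⁻³ / 376.0 = 1.377 kg/(m³·d).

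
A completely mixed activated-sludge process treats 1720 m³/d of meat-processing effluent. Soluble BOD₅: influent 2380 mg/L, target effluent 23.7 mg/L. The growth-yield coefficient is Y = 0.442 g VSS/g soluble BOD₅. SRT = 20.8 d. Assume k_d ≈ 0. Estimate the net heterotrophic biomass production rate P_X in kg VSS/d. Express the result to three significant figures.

P_X ≈ 1790 kg VSS/d

With endogenous decay neglected, the observed yield equals the true yield: Y_obs = Y = 0.442 g VSS/g soluble BOD₅.
Q·(S₀ − S) = 1720 × (2380 − 23.7) × 10⁻³ = 4053 kg/d removed.
Net biomass production P_X = Y_obs × Q·(S₀ − S) = 0.4420 × 4053 = 1791 kg VSS/d.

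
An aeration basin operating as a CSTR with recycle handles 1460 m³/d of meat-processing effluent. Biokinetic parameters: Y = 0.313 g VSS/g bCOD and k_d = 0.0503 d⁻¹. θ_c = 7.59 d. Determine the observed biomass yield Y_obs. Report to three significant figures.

Y_obs ≈ 0.227 g VSS/g bCOD

Observed yield with endogenous decay: Y_obs = Y / (1 + k_d·θ_c) = 0.313 / (1 + 0.0503 × 7.59) = 0.313 / 1.382 = 0.2265 g VSS/g bCOD.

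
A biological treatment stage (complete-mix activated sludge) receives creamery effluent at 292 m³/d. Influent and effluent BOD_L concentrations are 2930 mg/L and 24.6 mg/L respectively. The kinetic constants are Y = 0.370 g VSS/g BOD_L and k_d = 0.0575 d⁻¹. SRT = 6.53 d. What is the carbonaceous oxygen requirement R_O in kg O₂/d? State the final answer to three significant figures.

Observed yield with endogenous decay: Y_obs = Y / (1 + k_d·θ_c) = 0.370 / (1 + 0.0575 × 6.53) = 0.370 / 1.375 = 0.2690 g VSS/g BOD_L.
Substrate removed = Q·(S₀ − S) = 292 m³/d × (2930 − 24.6) g/m³ = 8.48×10^5 g/d = 848.4 kg/d.
P_X = Y_obs·Q·(S₀ − S) = 0.2690 × 848.4 = 228.2 kg VSS/d.
R_O = Q·(S₀ − S) − 1.42·P_X = 848.4 − 1.42 × 228.2 = 524.3 kg O₂/d.

R_O ≈ 524 kg O₂/d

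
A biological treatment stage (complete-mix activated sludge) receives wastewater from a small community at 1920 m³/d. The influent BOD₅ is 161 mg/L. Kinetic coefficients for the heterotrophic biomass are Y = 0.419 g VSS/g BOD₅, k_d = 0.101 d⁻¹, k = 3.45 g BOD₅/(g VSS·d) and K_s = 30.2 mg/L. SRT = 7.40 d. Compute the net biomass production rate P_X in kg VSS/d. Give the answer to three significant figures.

From the Monod/SRT balance for a CMAS, S = K_s·(1+k_d θ_c)/[θ_c·(Y k − k_d) − 1] = 30.2 × (1 + 0.101 × 7.40) / [7.40 × (0.419 × 3.45 − 0.101) − 1] = 52.77 / 8.950 = 5.896 mg/L.
Y_obs = Y / (1 + k_d θ_c) = 0.419 / (1 + 0.101 × 7.40) = 0.419 / 1.747 = 0.2398.
Mass of BOD₅ removed per day: Q(S₀ − S) = 1920 × 155.1 g/m³ = 297.8 kg/d.
P_X = Y_obs · Q(S₀ − S) = 0.2398 × 297.8 = 71.41 kg VSS/d.

P_X ≈ 71.4 kg VSS/d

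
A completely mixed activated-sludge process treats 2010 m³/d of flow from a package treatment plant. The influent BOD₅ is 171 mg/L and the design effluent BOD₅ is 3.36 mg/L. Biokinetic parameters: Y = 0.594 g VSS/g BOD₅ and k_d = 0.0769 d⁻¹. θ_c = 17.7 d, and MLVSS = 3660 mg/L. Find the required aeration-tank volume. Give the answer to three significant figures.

From the SRT design equation V = Y Q (S₀−S) θ_c / [X (1 + k_d θ_c)] = 0.594 × 2010 × (171 − 3.36) × 17.7 / [3660 × (1 + 0.0769 × 17.7)] = 3.54×10^6 / 8642 = 410.0 m³.

V ≈ 410 m³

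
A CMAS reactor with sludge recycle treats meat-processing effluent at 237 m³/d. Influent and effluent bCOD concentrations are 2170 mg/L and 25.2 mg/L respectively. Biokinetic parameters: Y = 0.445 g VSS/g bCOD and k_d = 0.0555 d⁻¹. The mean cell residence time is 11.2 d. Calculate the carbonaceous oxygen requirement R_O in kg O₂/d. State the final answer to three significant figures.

Correct the yield for decay: Y_obs = Y/(1 + k_d θ_c) = 0.445 / (1 + 0.0555 × 11.2) = 0.445 / 1.622 = 0.2744.
ΔS = 2170 − 25.2 = 2145 mg/L, so the substrate removal rate is 237 × 2145/1000 = 508.3 kg bCOD/d.
Biomass synthesised: P_X = Y_obs × 508.3 = 139.5 kg VSS/d.
R_O = Q·ΔS − 1.42 P_X = 508.3 − 198.1 = 310.2 kg O₂/d.

R_O ≈ 310 kg O₂/d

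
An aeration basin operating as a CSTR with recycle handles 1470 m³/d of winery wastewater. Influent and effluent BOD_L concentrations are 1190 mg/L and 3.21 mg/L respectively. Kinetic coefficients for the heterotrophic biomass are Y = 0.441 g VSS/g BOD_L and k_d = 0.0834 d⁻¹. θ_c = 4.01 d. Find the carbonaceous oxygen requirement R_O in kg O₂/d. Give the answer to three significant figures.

Y_obs = Y / (1 + k_d θ_c) = 0.441 / (1 + 0.0834 × 4.01) = 0.441 / 1.334 = 0.3305.
Q·(S₀ − S) = 1470 × (1190 − 3.21) × 10⁻³ = 1745 kg/d removed.
P_X = Y_obs·Q·(S₀ − S) = 0.3305 × 1745 = 576.5 kg VSS/d.
R_O = Q·(S₀ − S) − 1.42·P_X = 1745 − 1.42 × 576.5 = 925.9 kg O₂/d.

R_O ≈ 926 kg O₂/d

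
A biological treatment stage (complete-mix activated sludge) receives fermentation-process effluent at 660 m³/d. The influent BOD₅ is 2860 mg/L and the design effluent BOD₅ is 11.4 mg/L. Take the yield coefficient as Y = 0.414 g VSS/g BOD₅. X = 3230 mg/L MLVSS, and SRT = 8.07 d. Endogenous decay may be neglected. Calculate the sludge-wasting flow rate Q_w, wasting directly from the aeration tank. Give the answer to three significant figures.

Biomass mass balance (decay neglected): V·X = Y·Q·(S₀ − S)·θ_c, so V = 0.414 × 660 × (2860 − 11.4) × 8.07 / 3230 = 1945 m³.
With mixed-liquor wasting, θ_c = V/Q_w, so Q_w = V/θ_c = 1945/8.07 = 241.0 m³/d.

Q_w ≈ 241 m³/d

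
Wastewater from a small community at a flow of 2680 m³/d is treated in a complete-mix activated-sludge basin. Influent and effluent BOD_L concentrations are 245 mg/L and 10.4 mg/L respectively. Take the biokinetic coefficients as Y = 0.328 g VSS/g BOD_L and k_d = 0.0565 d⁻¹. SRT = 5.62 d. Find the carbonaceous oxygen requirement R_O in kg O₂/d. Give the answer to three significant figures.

Observed yield with endogenous decay: Y_obs = Y / (1 + k_d·θ_c) = 0.328 / (1 + 0.0565 × 5.62) = 0.328 / 1.318 = 0.2490 g VSS/g BOD_L.
Substrate removed = Q·(S₀ − S) = 2680 m³/d × (245 − 10.4) g/m³ = 6.29×10^5 g/d = 628.7 kg/d.
Biomass synthesised: P_X = Y_obs × 628.7 = 156.5 kg VSS/d.
R_O = Q·ΔS − 1.42 P_X = 628.7 − 222.3 = 406.5 kg O₂/d.

R_O ≈ 406 kg O₂/d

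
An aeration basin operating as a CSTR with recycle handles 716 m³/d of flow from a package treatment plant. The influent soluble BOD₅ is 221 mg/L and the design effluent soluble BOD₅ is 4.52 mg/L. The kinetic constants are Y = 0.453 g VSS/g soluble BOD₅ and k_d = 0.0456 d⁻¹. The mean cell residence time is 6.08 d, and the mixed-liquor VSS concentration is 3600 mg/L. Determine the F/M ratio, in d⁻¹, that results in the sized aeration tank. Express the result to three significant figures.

From the SRT design equation V = Y Q (S₀−S) θ_c / [X (1 + k_d θ_c)] = 0.453 × 716 × (221 − 4.52) × 6.08 / [3600 × (1 + 0.0456 × 6.08)] = 4.27×10^5 / 4598 = 92.84 m³.
F/M = Q·S₀ / (V·X) = 716 × 221 / (92.84 × 3600) = 0.4734 g soluble BOD₅·(g VSS·d)⁻¹.

F/M ≈ 0.473 d⁻¹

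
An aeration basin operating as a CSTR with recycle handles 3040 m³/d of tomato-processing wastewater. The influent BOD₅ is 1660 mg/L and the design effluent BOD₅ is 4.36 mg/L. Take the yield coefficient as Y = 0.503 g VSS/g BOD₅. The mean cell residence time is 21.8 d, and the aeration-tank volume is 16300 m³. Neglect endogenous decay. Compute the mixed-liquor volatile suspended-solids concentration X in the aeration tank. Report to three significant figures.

X ≈ 3390 mg/L

From V·X = Y·Q·(S₀ − S)·θ_c (decay neglected): X = 0.503 × 3040 × (1660 − 4.36) × 21.8 / 16300 = 3386 mg/L.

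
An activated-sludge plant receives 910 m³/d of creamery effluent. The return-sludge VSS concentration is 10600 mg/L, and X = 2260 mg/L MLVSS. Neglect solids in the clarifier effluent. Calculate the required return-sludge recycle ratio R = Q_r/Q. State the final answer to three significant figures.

R = Q_r/Q = X/(X_r − X) = 2260 / (10600 − 2260) = 0.2710.

R ≈ 0.271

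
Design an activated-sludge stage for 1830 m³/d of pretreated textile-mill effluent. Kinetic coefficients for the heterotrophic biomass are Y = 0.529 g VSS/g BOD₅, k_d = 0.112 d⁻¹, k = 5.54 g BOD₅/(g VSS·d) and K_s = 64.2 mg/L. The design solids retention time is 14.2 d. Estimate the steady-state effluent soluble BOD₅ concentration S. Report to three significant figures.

S ≈ 4.26 mg/L

From the Monod/SRT balance for a CMAS, S = K_s·(1+k_d θ_c)/[θ_c·(Y k − k_d) − 1] = 64.2 × (1 + 0.112 × 14.2) / [14.2 × (0.529 × 5.54 − 0.112) − 1] = 166.3 / 39.02 = 4.261 mg/L.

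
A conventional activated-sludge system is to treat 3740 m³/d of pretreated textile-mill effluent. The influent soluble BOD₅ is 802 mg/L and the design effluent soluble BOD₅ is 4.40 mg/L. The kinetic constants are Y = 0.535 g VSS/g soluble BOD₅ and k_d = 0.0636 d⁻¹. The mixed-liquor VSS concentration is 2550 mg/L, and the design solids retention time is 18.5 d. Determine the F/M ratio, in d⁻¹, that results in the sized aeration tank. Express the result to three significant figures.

F/M ≈ 0.221 d⁻¹

From the SRT design equation V = Y Q (S₀−S) θ_c / [X (1 + k_d θ_c)] = 0.535 × 3740 × (802 − 4.40) × 18.5 / [2550 × (1 + 0.0636 × 18.5)] = 2.95×10^7 / 5550 = 5319 m³.
F/M = Q·S₀ / (V·X) = 3740 × 802 / (5319 × 2550) = 0.2211 g soluble BOD₅·(g VSS·d)⁻¹.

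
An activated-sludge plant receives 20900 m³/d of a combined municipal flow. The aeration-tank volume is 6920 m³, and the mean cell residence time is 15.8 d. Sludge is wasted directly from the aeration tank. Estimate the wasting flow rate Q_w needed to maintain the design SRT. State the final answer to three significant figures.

Q_w ≈ 438 m³/d

Wasting from the aeration tank: Q_w = V / θ_c = 6920 / 15.8 = 438.0 m³/d.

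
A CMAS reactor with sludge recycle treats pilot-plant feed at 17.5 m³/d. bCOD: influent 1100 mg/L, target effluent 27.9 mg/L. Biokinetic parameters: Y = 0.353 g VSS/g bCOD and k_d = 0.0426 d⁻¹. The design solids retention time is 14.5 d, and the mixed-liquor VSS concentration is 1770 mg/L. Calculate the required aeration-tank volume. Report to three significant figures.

V ≈ 33.5 m³

Rearranging the biomass balance for a CMAS with decay, V = Y·Q·ΔS·θ_c / [X·(1+k_d θ_c)] = 0.353 × 17.5 × (1100 − 27.9) × 14.5 / [1770 × (1 + 0.0426 × 14.5)] = 9.6×10^4 / 2863 = 33.54 m³.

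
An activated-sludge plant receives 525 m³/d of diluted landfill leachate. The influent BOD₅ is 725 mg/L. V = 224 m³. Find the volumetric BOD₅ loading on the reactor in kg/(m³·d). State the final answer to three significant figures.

L_v ≈ 1.70 kg BOD₅/(m³·d)

Applied BOD₅ load per unit volume = Q·S₀/V = (525 × 725/1000)/224.0 = 1.699 kg BOD₅·m⁻³·d⁻¹.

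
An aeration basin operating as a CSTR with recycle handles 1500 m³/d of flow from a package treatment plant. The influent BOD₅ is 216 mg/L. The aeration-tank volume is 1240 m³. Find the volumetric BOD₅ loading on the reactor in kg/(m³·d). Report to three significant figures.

L_v ≈ 0.261 kg BOD₅/(m³·d)

Applied BOD₅ load per unit volume = Q·S₀/V = (1500 × 216/1000)/1240 = 0.2613 kg BOD₅·m⁻³·d⁻¹.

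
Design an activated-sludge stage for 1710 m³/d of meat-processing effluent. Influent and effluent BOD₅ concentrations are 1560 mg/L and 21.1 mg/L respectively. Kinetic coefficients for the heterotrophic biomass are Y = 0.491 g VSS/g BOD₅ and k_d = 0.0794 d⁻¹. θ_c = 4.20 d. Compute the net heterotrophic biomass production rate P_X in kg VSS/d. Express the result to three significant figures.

Y_obs = Y / (1 + k_d θ_c) = 0.491 / (1 + 0.0794 × 4.20) = 0.491 / 1.333 = 0.3682.
Mass of BOD₅ removed per day: Q(S₀ − S) = 1710 × 1539 g/m³ = 2632 kg/d.
P_X = Y_obs · Q(S₀ − S) = 0.3682 × 2632 = 969.0 kg VSS/d.

P_X ≈ 969 kg VSS/d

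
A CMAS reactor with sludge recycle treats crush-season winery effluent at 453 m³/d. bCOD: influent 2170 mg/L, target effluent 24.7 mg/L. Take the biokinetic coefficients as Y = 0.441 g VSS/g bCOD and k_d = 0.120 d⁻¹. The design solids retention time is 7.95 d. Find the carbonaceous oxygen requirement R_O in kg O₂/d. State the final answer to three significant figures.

R_O ≈ 660 kg O₂/d

Y_obs = Y / (1 + k_d θ_c) = 0.441 / (1 + 0.120 × 7.95) = 0.441 / 1.954 = 0.2257.
ΔS = 2170 − 24.7 = 2145 mg/L, so the substrate removal rate is 453 × 2145/1000 = 971.8 kg bCOD/d.
Net sludge production P_X = 0.2257 × 971.8 = 219.3 kg VSS/d.
Carbonaceous O₂ demand = substrate oxidised − cell-mass equivalent = 971.8 − 1.42 × 219.3 = 660.4 kg O₂/d.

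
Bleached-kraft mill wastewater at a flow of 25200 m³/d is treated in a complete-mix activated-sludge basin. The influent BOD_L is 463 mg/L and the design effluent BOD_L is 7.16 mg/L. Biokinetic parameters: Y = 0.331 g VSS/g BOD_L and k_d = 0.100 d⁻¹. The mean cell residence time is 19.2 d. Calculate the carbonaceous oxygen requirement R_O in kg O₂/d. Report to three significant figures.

Correct the yield for decay: Y_obs = Y/(1 + k_d θ_c) = 0.331 / (1 + 0.100 × 19.2) = 0.331 / 2.920 = 0.1134.
Q·(S₀ − S) = 25200 × (463 − 7.16) × 10⁻³ = 11487 kg/d removed.
Biomass synthesised: P_X = Y_obs × 11487 = 1302 kg VSS/d.
R_O = Q·(S₀ − S) − 1.42·P_X = 11487 − 1.42 × 1302 = 9638 kg O₂/d.

R_O ≈ 9640 kg O₂/d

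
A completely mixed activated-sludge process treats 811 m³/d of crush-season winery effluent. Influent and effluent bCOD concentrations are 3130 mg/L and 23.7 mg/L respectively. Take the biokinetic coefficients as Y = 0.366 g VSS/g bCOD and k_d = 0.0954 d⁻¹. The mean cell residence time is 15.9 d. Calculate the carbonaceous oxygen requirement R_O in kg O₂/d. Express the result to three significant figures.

Observed yield with endogenous decay: Y_obs = Y / (1 + k_d·θ_c) = 0.366 / (1 + 0.0954 × 15.9) = 0.366 / 2.517 = 0.1454 g VSS/g bCOD.
Mass of bCOD removed per day: Q(S₀ − S) = 811 × 3106 g/m³ = 2519 kg/d.
Biomass synthesised: P_X = Y_obs × 2519 = 366.3 kg VSS/d.
Carbonaceous O₂ demand = substrate oxidised − cell-mass equivalent = 2519 − 1.42 × 366.3 = 1999 kg O₂/d.

R_O ≈ 2000 kg O₂/d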